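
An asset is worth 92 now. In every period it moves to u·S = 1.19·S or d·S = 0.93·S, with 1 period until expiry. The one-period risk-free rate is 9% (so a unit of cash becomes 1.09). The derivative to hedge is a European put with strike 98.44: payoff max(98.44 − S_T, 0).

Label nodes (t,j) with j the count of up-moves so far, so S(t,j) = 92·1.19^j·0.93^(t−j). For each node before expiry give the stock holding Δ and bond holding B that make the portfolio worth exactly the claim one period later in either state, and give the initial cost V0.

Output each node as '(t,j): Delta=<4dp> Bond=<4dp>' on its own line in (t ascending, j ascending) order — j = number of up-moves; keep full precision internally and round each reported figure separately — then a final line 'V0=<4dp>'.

The replicating-portfolio and risk-neutral prices coincide; use p* = (1.09−0.93)/(1.19−0.93) = 0.6154 for the latter.
Terminal payoffs: V(1,0)=12.8800, V(1,1)=0.0000
  t=0,j=0: stock 92.0000 → up 109.4800 (V=0.0000), down 85.5600 (V=12.8800). Price 4.5448; hedge Δ=-0.5385, bond B=54.0833.
Root portfolio cost Δ·92+B reproduces V0=4.5448.

(0,0): Delta=-0.5385 Bond=54.0833
V0=4.5448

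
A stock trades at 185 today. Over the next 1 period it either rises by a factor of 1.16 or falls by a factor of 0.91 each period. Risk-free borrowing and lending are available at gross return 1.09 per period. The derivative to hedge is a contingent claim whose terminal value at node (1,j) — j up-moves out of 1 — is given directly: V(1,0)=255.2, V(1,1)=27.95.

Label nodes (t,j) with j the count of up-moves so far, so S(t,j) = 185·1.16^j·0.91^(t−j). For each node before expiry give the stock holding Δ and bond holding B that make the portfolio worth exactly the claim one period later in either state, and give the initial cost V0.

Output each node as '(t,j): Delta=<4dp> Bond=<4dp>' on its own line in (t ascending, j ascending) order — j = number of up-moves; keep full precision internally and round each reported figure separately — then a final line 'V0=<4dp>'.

The replicating-portfolio and risk-neutral prices coincide; use p* = (1.09−0.91)/(1.16−0.91) = 0.7200 for the latter.
Terminal values V(1,·): V(1,0)=255.2000, V(1,1)=27.9500
Node (0,0) S=185.0000: V=(p*·27.9500+(1−p*)·255.2000)/1.09=84.0183; Δ=(27.9500−255.2000)/(214.6000−168.3500)=-4.9135; B=V−Δ·S=993.0183
Check: Δ(0,0)·S0 + B(0,0) = 84.0183 = V0.

(0,0): Delta=-4.9135 Bond=993.0183
V0=84.0183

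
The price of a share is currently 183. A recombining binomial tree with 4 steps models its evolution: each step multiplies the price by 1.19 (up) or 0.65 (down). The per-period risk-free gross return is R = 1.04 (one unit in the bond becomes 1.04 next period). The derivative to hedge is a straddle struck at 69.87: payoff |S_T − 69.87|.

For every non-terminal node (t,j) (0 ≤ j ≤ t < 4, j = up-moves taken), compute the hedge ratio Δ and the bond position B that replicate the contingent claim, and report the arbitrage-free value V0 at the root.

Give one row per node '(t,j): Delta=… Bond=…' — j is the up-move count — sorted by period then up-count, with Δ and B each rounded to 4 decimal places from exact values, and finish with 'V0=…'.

(0,0): Delta=0.9593 Bond=-50.8256
(1,0): Delta=0.8235 Bond=-36.7056
(1,1): Delta=0.9878 Bond=-59.0713
(2,0): Delta=0.3180 Bond=0.9103
(2,1): Delta=0.9297 Bond=-53.2061
(2,2): Delta=1.0000 Bond=-64.5987
(3,0): Delta=-1.0000 Bond=67.1827
(3,1): Delta=0.5948 Bond=-24.5287
(3,2): Delta=1.0000 Bond=-67.1827
(3,3): Delta=1.0000 Bond=-67.1827
V0=124.7190

Since d<R<u, set p* = (R−d)/(u−d) = 0.7222; price each node as the discounted p*-expectation of its children.
Terminal payoffs: V(4,0)=37.2034, V(4,1)=10.0649, V(4,2)=39.6193, V(4,3)=130.5797, V(4,4)=297.1071
Node (3,0) S=50.2564: V=(p*·10.0649+(1−p*)·37.2034)/1.04=16.9263; Δ=(10.0649−37.2034)/(59.8051−32.6666)=-1.0000; B=V−Δ·S=67.1827
Node (3,1) S=92.0078: V=(p*·39.6193+(1−p*)·10.0649)/1.04=30.2017; Δ=(39.6193−10.0649)/(109.4893−59.8051)=0.5948; B=V−Δ·S=-24.5287
Node (3,2) S=168.4451: V=(p*·130.5797+(1−p*)·39.6193)/1.04=101.2624; Δ=(130.5797−39.6193)/(200.4497−109.4893)=1.0000; B=V−Δ·S=-67.1827
Node (3,3) S=308.3841: V=(p*·297.1071+(1−p*)·130.5797)/1.04=241.2014; Δ=(297.1071−130.5797)/(366.9771−200.4497)=1.0000; B=V−Δ·S=-67.1827
Node (2,0) S=77.3175: V=(p*·30.2017+(1−p*)·16.9263)/1.04=25.4943; Δ=(30.2017−16.9263)/(92.0078−50.2564)=0.3180; B=V−Δ·S=0.9103
Node (2,1) S=141.5505: V=(p*·101.2624+(1−p*)·30.2017)/1.04=78.3878; Δ=(101.2624−30.2017)/(168.4451−92.0078)=0.9297; B=V−Δ·S=-53.2061
Node (2,2) S=259.1463: V=(p*·241.2014+(1−p*)·101.2624)/1.04=194.5476; Δ=(241.2014−101.2624)/(308.3841−168.4451)=1.0000; B=V−Δ·S=-64.5987
Node (1,0) S=118.9500: V=(p*·78.3878+(1−p*)·25.4943)/1.04=61.2454; Δ=(78.3878−25.4943)/(141.5505−77.3175)=0.8235; B=V−Δ·S=-36.7056
Node (1,1) S=217.7700: V=(p*·194.5476+(1−p*)·78.3878)/1.04=156.0394; Δ=(194.5476−78.3878)/(259.1463−141.5505)=0.9878; B=V−Δ·S=-59.0713
Node (0,0) S=183.0000: V=(p*·156.0394+(1−p*)·61.2454)/1.04=124.7190; Δ=(156.0394−61.2454)/(217.7700−118.9500)=0.9593; B=V−Δ·S=-50.8256
Root portfolio cost Δ·183+B reproduces V0=124.7190.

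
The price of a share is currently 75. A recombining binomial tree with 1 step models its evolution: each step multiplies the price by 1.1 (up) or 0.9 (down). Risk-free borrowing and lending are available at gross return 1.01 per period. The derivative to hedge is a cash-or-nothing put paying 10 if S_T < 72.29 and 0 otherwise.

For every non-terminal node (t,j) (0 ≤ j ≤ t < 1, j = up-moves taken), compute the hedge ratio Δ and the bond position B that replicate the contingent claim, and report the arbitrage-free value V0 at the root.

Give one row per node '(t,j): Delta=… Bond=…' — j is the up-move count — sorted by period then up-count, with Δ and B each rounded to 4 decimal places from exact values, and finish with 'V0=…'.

(0,0): Delta=-0.6667 Bond=54.4554
V0=4.4554

Risk-neutral probability p* = (R−d)/(u−d) = (1.01−0.9)/(1.1−0.9) = 0.5500.
Terminal payoffs: V(1,0)=10.0000, V(1,1)=0.0000
  t=0,j=0: stock 75.0000 → up 82.5000 (V=0.0000), down 67.5000 (V=10.0000). Price 4.4554; hedge Δ=-0.6667, bond B=54.4554.
Self-financing check: at every node Δ·S+B equals the discounted successor values.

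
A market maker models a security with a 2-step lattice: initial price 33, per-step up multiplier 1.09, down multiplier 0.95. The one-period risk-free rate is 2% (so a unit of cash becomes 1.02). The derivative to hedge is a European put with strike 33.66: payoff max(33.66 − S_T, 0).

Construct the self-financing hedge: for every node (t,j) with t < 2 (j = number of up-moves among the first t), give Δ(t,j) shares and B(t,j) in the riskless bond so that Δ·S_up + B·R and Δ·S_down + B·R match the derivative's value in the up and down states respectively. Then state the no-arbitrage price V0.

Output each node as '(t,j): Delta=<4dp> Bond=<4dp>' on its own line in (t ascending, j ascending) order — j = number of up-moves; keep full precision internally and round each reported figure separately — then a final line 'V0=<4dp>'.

No-arbitrage ⇒ martingale measure with p* = (R−d)/(u−d) = 0.5000.
Terminal payoffs: V(2,0)=3.8775, V(2,1)=0.0000, V(2,2)=0.0000
  t=1,j=0: stock 31.3500 → up 34.1715 (V=0.0000), down 29.7825 (V=3.8775). Price 1.9007; hedge Δ=-0.8835, bond B=29.5972.
  t=1,j=1: stock 35.9700 → up 39.2073 (V=0.0000), down 34.1715 (V=0.0000). Price 0.0000; hedge Δ=0.0000, bond B=0.0000.
  t=0,j=0: stock 33.0000 → up 35.9700 (V=0.0000), down 31.3500 (V=1.9007). Price 0.9317; hedge Δ=-0.4114, bond B=14.5084.
Self-financing check: at every node Δ·S+B equals the discounted successor values.

(0,0): Delta=-0.4114 Bond=14.5084
(1,0): Delta=-0.8835 Bond=29.5972
(1,1): Delta=0.0000 Bond=0.0000
V0=0.9317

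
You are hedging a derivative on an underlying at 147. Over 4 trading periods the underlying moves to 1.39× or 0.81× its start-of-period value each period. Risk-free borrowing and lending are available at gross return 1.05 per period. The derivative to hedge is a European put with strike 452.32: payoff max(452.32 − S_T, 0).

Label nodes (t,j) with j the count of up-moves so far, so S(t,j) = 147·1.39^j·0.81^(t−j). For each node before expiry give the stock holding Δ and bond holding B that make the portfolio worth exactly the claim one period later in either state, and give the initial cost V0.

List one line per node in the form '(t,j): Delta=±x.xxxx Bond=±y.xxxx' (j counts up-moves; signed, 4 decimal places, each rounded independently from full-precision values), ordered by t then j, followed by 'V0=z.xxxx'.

(0,0): Delta=-0.9308 Bond=364.2747
(1,0): Delta=-1.0000 Bond=390.7310
(1,1): Delta=-0.8736 Bond=370.8115
(2,0): Delta=-1.0000 Bond=410.2676
(2,1): Delta=-1.0000 Bond=410.2676
(2,2): Delta=-0.7693 Bond=359.7218
(3,0): Delta=-1.0000 Bond=430.7810
(3,1): Delta=-1.0000 Bond=430.7810
(3,2): Delta=-1.0000 Bond=430.7810
(3,3): Delta=-0.5789 Bond=302.5209
V0=227.4507

Risk-neutral probability p* = (R−d)/(u−d) = (1.05−0.81)/(1.39−0.81) = 0.4138.
Payoff layer (t=4): V(4,0)=389.0413, V(4,1)=343.7307, V(4,2)=265.9753, V(4,3)=132.5433, V(4,4)=0.0000
  t=3,j=0: stock 78.1218 → up 108.5893 (V=343.7307), down 63.2787 (V=389.0413). Price 352.6591; hedge Δ=-1.0000, bond B=430.7810.
  t=3,j=1: stock 134.0609 → up 186.3447 (V=265.9753), down 108.5893 (V=343.7307). Price 296.7200; hedge Δ=-1.0000, bond B=430.7810.
  t=3,j=2: stock 230.0551 → up 319.7767 (V=132.5433), down 186.3447 (V=265.9753). Price 200.7258; hedge Δ=-1.0000, bond B=430.7810.
  t=3,j=3: stock 394.7860 → up 548.7525 (V=0.0000), down 319.7767 (V=132.5433). Price 73.9979; hedge Δ=-0.5789, bond B=302.5209.
  t=2,j=0: stock 96.4467 → up 134.0609 (V=296.7200), down 78.1218 (V=352.6591). Price 313.8209; hedge Δ=-1.0000, bond B=410.2676.
  t=2,j=1: stock 165.5073 → up 230.0551 (V=200.7258), down 134.0609 (V=296.7200). Price 244.7603; hedge Δ=-1.0000, bond B=410.2676.
  t=2,j=2: stock 284.0187 → up 394.7860 (V=73.9979), down 230.0551 (V=200.7258). Price 141.2254; hedge Δ=-0.7693, bond B=359.7218.
  t=1,j=0: stock 119.0700 → up 165.5073 (V=244.7603), down 96.4467 (V=313.8209). Price 271.6610; hedge Δ=-1.0000, bond B=390.7310.
  t=1,j=1: stock 204.3300 → up 284.0187 (V=141.2254), down 165.5073 (V=244.7603). Price 192.3031; hedge Δ=-0.8736, bond B=370.8115.
  t=0,j=0: stock 147.0000 → up 204.3300 (V=192.3031), down 119.0700 (V=271.6610). Price 227.4507; hedge Δ=-0.9308, bond B=364.2747.
The time-0 hedge costs 227.4507, which is the no-arbitrage price.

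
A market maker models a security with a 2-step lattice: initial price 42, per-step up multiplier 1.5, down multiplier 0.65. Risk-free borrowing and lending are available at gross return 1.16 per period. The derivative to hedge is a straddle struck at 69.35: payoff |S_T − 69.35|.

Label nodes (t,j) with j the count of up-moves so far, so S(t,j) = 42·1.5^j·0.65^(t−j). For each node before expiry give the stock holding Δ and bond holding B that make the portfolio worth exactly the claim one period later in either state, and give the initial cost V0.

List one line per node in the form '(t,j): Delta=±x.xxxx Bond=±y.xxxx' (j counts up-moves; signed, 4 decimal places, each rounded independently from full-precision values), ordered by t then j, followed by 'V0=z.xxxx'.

(0,0): Delta=-0.2712 Bond=34.3870
(1,0): Delta=-1.0000 Bond=59.7845
(1,1): Delta=-0.0607 Bond=26.6253
V0=22.9955

Risk-neutral probability p* = (R−d)/(u−d) = (1.16−0.65)/(1.5−0.65) = 0.6000.
At expiry t=2: V(2,0)=51.6050, V(2,1)=28.4000, V(2,2)=25.1500
Node (1,0) S=27.3000: V=(p*·28.4000+(1−p*)·51.6050)/1.16=32.4845; Δ=(28.4000−51.6050)/(40.9500−17.7450)=-1.0000; B=V−Δ·S=59.7845
Node (1,1) S=63.0000: V=(p*·25.1500+(1−p*)·28.4000)/1.16=22.8017; Δ=(25.1500−28.4000)/(94.5000−40.9500)=-0.0607; B=V−Δ·S=26.6253
Node (0,0) S=42.0000: V=(p*·22.8017+(1−p*)·32.4845)/1.16=22.9955; Δ=(22.8017−32.4845)/(63.0000−27.3000)=-0.2712; B=V−Δ·S=34.3870
Each (Δ,B) replicates both successor values, so the strategy is self-financing and V0 is arbitrage-free.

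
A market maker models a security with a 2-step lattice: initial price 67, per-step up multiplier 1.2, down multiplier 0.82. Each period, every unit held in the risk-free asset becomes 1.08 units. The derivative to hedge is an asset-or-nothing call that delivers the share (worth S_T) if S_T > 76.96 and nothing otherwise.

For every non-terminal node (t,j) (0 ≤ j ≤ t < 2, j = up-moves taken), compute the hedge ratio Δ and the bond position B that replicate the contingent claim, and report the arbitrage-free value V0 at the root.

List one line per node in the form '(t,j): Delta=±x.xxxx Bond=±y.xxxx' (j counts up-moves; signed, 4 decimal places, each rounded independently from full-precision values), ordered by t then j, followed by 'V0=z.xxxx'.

(0,0): Delta=2.4007 Bond=-122.1265
(1,0): Delta=0.0000 Bond=0.0000
(1,1): Delta=3.1579 Bond=-192.7719
V0=38.7230

Risk-neutral probability p* = (R−d)/(u−d) = (1.08−0.82)/(1.2−0.82) = 0.6842.
Terminal payoffs: V(2,0)=0.0000, V(2,1)=0.0000, V(2,2)=96.4800
Node (1,0) S=54.9400: V=(p*·0.0000+(1−p*)·0.0000)/1.08=0.0000; Δ=(0.0000−0.0000)/(65.9280−45.0508)=0.0000; B=V−Δ·S=0.0000
Node (1,1) S=80.4000: V=(p*·96.4800+(1−p*)·0.0000)/1.08=61.1228; Δ=(96.4800−0.0000)/(96.4800−65.9280)=3.1579; B=V−Δ·S=-192.7719
Node (0,0) S=67.0000: V=(p*·61.1228+(1−p*)·0.0000)/1.08=38.7230; Δ=(61.1228−0.0000)/(80.4000−54.9400)=2.4007; B=V−Δ·S=-122.1265
Root portfolio cost Δ·67+B reproduces V0=38.7230.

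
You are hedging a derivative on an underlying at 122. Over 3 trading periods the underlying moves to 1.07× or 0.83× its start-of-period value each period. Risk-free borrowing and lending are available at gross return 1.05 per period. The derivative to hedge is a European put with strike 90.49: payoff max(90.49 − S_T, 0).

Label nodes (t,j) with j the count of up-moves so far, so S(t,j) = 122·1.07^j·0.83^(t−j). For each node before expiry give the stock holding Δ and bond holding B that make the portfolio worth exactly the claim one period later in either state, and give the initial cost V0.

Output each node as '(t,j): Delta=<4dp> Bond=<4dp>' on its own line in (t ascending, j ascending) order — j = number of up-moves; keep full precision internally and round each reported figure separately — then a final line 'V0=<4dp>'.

(0,0): Delta=-0.0070 Bond=0.8729
(1,0): Delta=-0.0860 Bond=8.9193
(1,1): Delta=-0.0014 Bond=0.1890
(2,0): Delta=-1.0000 Bond=86.1810
(2,1): Delta=-0.0216 Bond=2.3820
(2,2): Delta=0.0000 Bond=0.0000
V0=0.0196

The replicating-portfolio and risk-neutral prices coincide; use p* = (1.05−0.83)/(1.07−0.83) = 0.9167 for the latter.
Terminal payoffs: V(3,0)=20.7320, V(3,1)=0.5610, V(3,2)=0.0000, V(3,3)=0.0000
Node (2,0) S=84.0458: V=(p*·0.5610+(1−p*)·20.7320)/1.05=2.1352; Δ=(0.5610−20.7320)/(89.9290−69.7580)=-1.0000; B=V−Δ·S=86.1810
Node (2,1) S=108.3482: V=(p*·0.0000+(1−p*)·0.5610)/1.05=0.0445; Δ=(0.0000−0.5610)/(115.9326−89.9290)=-0.0216; B=V−Δ·S=2.3820
Node (2,2) S=139.6778: V=(p*·0.0000+(1−p*)·0.0000)/1.05=0.0000; Δ=(0.0000−0.0000)/(149.4552−115.9326)=0.0000; B=V−Δ·S=0.0000
Node (1,0) S=101.2600: V=(p*·0.0445+(1−p*)·2.1352)/1.05=0.2083; Δ=(0.0445−2.1352)/(108.3482−84.0458)=-0.0860; B=V−Δ·S=8.9193
Node (1,1) S=130.5400: V=(p*·0.0000+(1−p*)·0.0445)/1.05=0.0035; Δ=(0.0000−0.0445)/(139.6778−108.3482)=-0.0014; B=V−Δ·S=0.1890
Node (0,0) S=122.0000: V=(p*·0.0035+(1−p*)·0.2083)/1.05=0.0196; Δ=(0.0035−0.2083)/(130.5400−101.2600)=-0.0070; B=V−Δ·S=0.8729
Self-financing check: at every node Δ·S+B equals the discounted successor values.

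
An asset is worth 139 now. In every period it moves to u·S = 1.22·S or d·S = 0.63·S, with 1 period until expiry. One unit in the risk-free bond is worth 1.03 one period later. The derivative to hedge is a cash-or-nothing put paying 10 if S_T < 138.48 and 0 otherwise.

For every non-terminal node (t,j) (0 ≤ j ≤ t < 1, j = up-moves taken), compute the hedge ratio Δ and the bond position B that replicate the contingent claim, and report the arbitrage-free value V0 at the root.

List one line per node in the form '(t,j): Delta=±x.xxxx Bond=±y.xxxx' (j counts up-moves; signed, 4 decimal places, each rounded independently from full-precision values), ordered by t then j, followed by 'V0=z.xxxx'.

(0,0): Delta=-0.1219 Bond=20.0757
V0=3.1265

Since d<R<u, set p* = (R−d)/(u−d) = 0.6780; price each node as the discounted p*-expectation of its children.
Terminal values V(1,·): V(1,0)=10.0000, V(1,1)=0.0000
  t=0,j=0: stock 139.0000 → up 169.5800 (V=0.0000), down 87.5700 (V=10.0000). Price 3.1265; hedge Δ=-0.1219, bond B=20.0757.
Self-financing check: at every node Δ·S+B equals the discounted successor values.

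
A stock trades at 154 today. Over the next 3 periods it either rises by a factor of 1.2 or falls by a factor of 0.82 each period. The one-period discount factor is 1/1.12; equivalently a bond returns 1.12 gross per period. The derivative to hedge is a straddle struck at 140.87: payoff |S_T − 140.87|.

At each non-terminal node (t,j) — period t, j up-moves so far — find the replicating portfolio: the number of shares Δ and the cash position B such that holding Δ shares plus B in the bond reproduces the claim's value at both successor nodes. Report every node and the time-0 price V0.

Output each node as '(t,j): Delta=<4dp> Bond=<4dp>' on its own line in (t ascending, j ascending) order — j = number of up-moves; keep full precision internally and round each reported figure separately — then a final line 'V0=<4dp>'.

The replicating-portfolio and risk-neutral prices coincide; use p* = (1.12−0.82)/(1.2−0.82) = 0.7895 for the latter.
Payoff layer (t=3): V(3,0)=55.9593, V(3,1)=16.6105, V(3,2)=40.9732, V(3,3)=125.2420
Node (2,0) S=103.5496: V=(p*·16.6105+(1−p*)·55.9593)/1.12=22.2272; Δ=(16.6105−55.9593)/(124.2595−84.9107)=-1.0000; B=V−Δ·S=125.7768
Node (2,1) S=151.5360: V=(p*·40.9732+(1−p*)·16.6105)/1.12=32.0038; Δ=(40.9732−16.6105)/(181.8432−124.2595)=0.4231; B=V−Δ·S=-32.1087
Node (2,2) S=221.7600: V=(p*·125.2420+(1−p*)·40.9732)/1.12=95.9832; Δ=(125.2420−40.9732)/(266.1120−181.8432)=1.0000; B=V−Δ·S=-125.7768
Node (1,0) S=126.2800: V=(p*·32.0038+(1−p*)·22.2272)/1.12=26.7371; Δ=(32.0038−22.2272)/(151.5360−103.5496)=0.2037; B=V−Δ·S=1.0093
Node (1,1) S=184.8000: V=(p*·95.9832+(1−p*)·32.0038)/1.12=73.6731; Δ=(95.9832−32.0038)/(221.7600−151.5360)=0.9111; B=V−Δ·S=-94.6939
Node (0,0) S=154.0000: V=(p*·73.6731+(1−p*)·26.7371)/1.12=56.9570; Δ=(73.6731−26.7371)/(184.8000−126.2800)=0.8021; B=V−Δ·S=-66.5588
Self-financing check: at every node Δ·S+B equals the discounted successor values.

(0,0): Delta=0.8021 Bond=-66.5588
(1,0): Delta=0.2037 Bond=1.0093
(1,1): Delta=0.9111 Bond=-94.6939
(2,0): Delta=-1.0000 Bond=125.7768
(2,1): Delta=0.4231 Bond=-32.1087
(2,2): Delta=1.0000 Bond=-125.7768
V0=56.9570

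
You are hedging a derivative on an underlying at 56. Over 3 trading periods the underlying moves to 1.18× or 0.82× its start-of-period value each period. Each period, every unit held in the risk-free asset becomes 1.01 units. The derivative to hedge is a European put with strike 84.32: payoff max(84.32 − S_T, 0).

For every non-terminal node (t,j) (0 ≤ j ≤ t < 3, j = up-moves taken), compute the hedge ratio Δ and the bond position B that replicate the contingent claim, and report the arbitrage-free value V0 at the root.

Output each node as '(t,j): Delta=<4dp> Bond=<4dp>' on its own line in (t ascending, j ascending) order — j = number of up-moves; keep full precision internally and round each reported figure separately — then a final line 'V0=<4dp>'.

Since d<R<u, set p* = (R−d)/(u−d) = 0.5278; price each node as the discounted p*-expectation of its children.
Terminal payoffs: V(3,0)=53.4434, V(3,1)=39.8878, V(3,2)=20.3810, V(3,3)=0.0000
(2,0): S=37.6544. Δ = (V_up−V_dn)/(S_up−S_dn) = (39.8878−53.4434)/(44.4322−30.8766) = -1.0000. V = [p*·39.8878 + (1−p*)·53.4434]/1.01 = 45.8307. B = V − Δ·S = 83.4851.
(2,1): S=54.1856. Δ = (V_up−V_dn)/(S_up−S_dn) = (20.3810−39.8878)/(63.9390−44.4322) = -1.0000. V = [p*·20.3810 + (1−p*)·39.8878]/1.01 = 29.2995. B = V − Δ·S = 83.4851.
(2,2): S=77.9744. Δ = (V_up−V_dn)/(S_up−S_dn) = (0.0000−20.3810)/(92.0098−63.9390) = -0.7261. V = [p*·0.0000 + (1−p*)·20.3810]/1.01 = 9.5291. B = V − Δ·S = 66.1429.
(1,0): S=45.9200. Δ = (V_up−V_dn)/(S_up−S_dn) = (29.2995−45.8307)/(54.1856−37.6544) = -1.0000. V = [p*·29.2995 + (1−p*)·45.8307]/1.01 = 36.7386. B = V − Δ·S = 82.6586.
(1,1): S=66.0800. Δ = (V_up−V_dn)/(S_up−S_dn) = (9.5291−29.2995)/(77.9744−54.1856) = -0.8311. V = [p*·9.5291 + (1−p*)·29.2995]/1.01 = 18.6783. B = V − Δ·S = 73.5963.
(0,0): S=56.0000. Δ = (V_up−V_dn)/(S_up−S_dn) = (18.6783−36.7386)/(66.0800−45.9200) = -0.8958. V = [p*·18.6783 + (1−p*)·36.7386]/1.01 = 26.9374. B = V − Δ·S = 77.1047.
Check: Δ(0,0)·S0 + B(0,0) = 26.9374 = V0.

(0,0): Delta=-0.8958 Bond=77.1047
(1,0): Delta=-1.0000 Bond=82.6586
(1,1): Delta=-0.8311 Bond=73.5963
(2,0): Delta=-1.0000 Bond=83.4851
(2,1): Delta=-1.0000 Bond=83.4851
(2,2): Delta=-0.7261 Bond=66.1429
V0=26.9374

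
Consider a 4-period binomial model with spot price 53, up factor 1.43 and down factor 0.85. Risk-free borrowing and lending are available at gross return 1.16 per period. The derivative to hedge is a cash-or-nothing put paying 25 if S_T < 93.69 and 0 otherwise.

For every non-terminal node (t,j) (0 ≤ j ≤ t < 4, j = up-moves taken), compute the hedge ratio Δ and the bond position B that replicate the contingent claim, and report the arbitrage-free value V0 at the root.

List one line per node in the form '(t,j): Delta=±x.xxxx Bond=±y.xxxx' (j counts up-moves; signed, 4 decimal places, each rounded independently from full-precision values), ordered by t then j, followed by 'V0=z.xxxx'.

(0,0): Delta=-0.2079 Bond=19.7719
(1,0): Delta=-0.2031 Bond=22.7218
(1,1): Delta=-0.2103 Bond=23.1214
(2,0): Delta=0.0000 Bond=18.5791
(2,1): Delta=-0.3083 Bond=33.1319
(2,2): Delta=-0.1596 Bond=21.3240
(3,0): Delta=0.0000 Bond=21.5517
(3,1): Delta=0.0000 Bond=21.5517
(3,2): Delta=-0.4679 Bond=53.1361
(3,3): Delta=0.0000 Bond=0.0000
V0=8.7549

Since d<R<u, set p* = (R−d)/(u−d) = 0.5345; price each node as the discounted p*-expectation of its children.
At expiry t=4: V(4,0)=25.0000, V(4,1)=25.0000, V(4,2)=25.0000, V(4,3)=0.0000, V(4,4)=0.0000
Node (3,0) S=32.5486: V=(p*·25.0000+(1−p*)·25.0000)/1.16=21.5517; Δ=(25.0000−25.0000)/(46.5445−27.6663)=0.0000; B=V−Δ·S=21.5517
Node (3,1) S=54.7583: V=(p*·25.0000+(1−p*)·25.0000)/1.16=21.5517; Δ=(25.0000−25.0000)/(78.3043−46.5445)=0.0000; B=V−Δ·S=21.5517
Node (3,2) S=92.1227: V=(p*·0.0000+(1−p*)·25.0000)/1.16=10.0327; Δ=(0.0000−25.0000)/(131.7355−78.3043)=-0.4679; B=V−Δ·S=53.1361
Node (3,3) S=154.9830: V=(p*·0.0000+(1−p*)·0.0000)/1.16=0.0000; Δ=(0.0000−0.0000)/(221.6256−131.7355)=0.0000; B=V−Δ·S=0.0000
Node (2,0) S=38.2925: V=(p*·21.5517+(1−p*)·21.5517)/1.16=18.5791; Δ=(21.5517−21.5517)/(54.7583−32.5486)=0.0000; B=V−Δ·S=18.5791
Node (2,1) S=64.4215: V=(p*·10.0327+(1−p*)·21.5517)/1.16=13.2716; Δ=(10.0327−21.5517)/(92.1227−54.7583)=-0.3083; B=V−Δ·S=33.1319
Node (2,2) S=108.3797: V=(p*·0.0000+(1−p*)·10.0327)/1.16=4.0262; Δ=(0.0000−10.0327)/(154.9830−92.1227)=-0.1596; B=V−Δ·S=21.3240
Node (1,0) S=45.0500: V=(p*·13.2716+(1−p*)·18.5791)/1.16=13.5709; Δ=(13.2716−18.5791)/(64.4215−38.2925)=-0.2031; B=V−Δ·S=22.7218
Node (1,1) S=75.7900: V=(p*·4.0262+(1−p*)·13.2716)/1.16=7.1811; Δ=(4.0262−13.2716)/(108.3797−64.4215)=-0.2103; B=V−Δ·S=23.1214
Node (0,0) S=53.0000: V=(p*·7.1811+(1−p*)·13.5709)/1.16=8.7549; Δ=(7.1811−13.5709)/(75.7900−45.0500)=-0.2079; B=V−Δ·S=19.7719
The time-0 hedge costs 8.7549, which is the no-arbitrage price.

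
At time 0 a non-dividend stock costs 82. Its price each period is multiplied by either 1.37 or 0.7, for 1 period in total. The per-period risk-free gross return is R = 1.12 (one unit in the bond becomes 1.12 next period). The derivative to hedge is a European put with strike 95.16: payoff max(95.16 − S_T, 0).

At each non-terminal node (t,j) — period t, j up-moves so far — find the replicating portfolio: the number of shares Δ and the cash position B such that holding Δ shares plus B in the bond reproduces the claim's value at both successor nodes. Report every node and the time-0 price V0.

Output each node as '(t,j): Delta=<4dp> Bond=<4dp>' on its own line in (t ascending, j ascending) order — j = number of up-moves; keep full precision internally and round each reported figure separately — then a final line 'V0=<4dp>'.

No-arbitrage ⇒ martingale measure with p* = (R−d)/(u−d) = 0.6269.
At expiry t=1: V(1,0)=37.7600, V(1,1)=0.0000
(0,0): S=82.0000. Δ = (V_up−V_dn)/(S_up−S_dn) = (0.0000−37.7600)/(112.3400−57.4000) = -0.6873. V = [p*·0.0000 + (1−p*)·37.7600]/1.12 = 12.5800. B = V − Δ·S = 68.9382.
Check: Δ(0,0)·S0 + B(0,0) = 12.5800 = V0.

(0,0): Delta=-0.6873 Bond=68.9382
V0=12.5800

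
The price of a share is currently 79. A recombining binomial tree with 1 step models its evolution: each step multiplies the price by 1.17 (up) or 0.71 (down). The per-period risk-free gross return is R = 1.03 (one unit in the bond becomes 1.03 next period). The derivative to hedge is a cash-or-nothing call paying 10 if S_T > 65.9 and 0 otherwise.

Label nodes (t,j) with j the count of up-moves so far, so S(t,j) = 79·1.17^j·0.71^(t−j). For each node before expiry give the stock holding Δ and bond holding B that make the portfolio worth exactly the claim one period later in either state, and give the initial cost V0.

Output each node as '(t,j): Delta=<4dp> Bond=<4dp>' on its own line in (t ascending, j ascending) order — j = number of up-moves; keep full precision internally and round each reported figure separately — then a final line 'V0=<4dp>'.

(0,0): Delta=0.2752 Bond=-14.9852
V0=6.7539

Under the risk-neutral measure, an up-move has probability p* = (R−d)/(u−d) = 0.6957 and values discount at R = 1.03.
At expiry t=1: V(1,0)=0.0000, V(1,1)=10.0000
(0,0): S=79.0000. Δ = (V_up−V_dn)/(S_up−S_dn) = (10.0000−0.0000)/(92.4300−56.0900) = 0.2752. V = [p*·10.0000 + (1−p*)·0.0000]/1.03 = 6.7539. B = V − Δ·S = -14.9852.
Self-financing check: at every node Δ·S+B equals the discounted successor values.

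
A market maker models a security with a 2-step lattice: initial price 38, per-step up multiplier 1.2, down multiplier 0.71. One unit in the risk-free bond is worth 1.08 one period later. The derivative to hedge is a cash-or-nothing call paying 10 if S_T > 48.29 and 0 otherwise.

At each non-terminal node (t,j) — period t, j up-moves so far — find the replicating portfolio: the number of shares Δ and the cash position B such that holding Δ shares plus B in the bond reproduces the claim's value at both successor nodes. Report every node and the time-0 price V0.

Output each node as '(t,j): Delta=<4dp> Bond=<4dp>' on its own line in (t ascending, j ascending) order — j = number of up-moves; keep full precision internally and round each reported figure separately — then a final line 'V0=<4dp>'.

(0,0): Delta=0.3755 Bond=-9.3804
(1,0): Delta=0.0000 Bond=0.0000
(1,1): Delta=0.4475 Bond=-13.4165
V0=4.8884

Under the risk-neutral measure, an up-move has probability p* = (R−d)/(u−d) = 0.7551 and values discount at R = 1.08.
Terminal values V(2,·): V(2,0)=0.0000, V(2,1)=0.0000, V(2,2)=10.0000
(1,0): S=26.9800. Δ = (V_up−V_dn)/(S_up−S_dn) = (0.0000−0.0000)/(32.3760−19.1558) = 0.0000. V = [p*·0.0000 + (1−p*)·0.0000]/1.08 = 0.0000. B = V − Δ·S = 0.0000.
(1,1): S=45.6000. Δ = (V_up−V_dn)/(S_up−S_dn) = (10.0000−0.0000)/(54.7200−32.3760) = 0.4475. V = [p*·10.0000 + (1−p*)·0.0000]/1.08 = 6.9917. B = V − Δ·S = -13.4165.
(0,0): S=38.0000. Δ = (V_up−V_dn)/(S_up−S_dn) = (6.9917−0.0000)/(45.6000−26.9800) = 0.3755. V = [p*·6.9917 + (1−p*)·0.0000]/1.08 = 4.8884. B = V − Δ·S = -9.3804.
Root portfolio cost Δ·38+B reproduces V0=4.8884.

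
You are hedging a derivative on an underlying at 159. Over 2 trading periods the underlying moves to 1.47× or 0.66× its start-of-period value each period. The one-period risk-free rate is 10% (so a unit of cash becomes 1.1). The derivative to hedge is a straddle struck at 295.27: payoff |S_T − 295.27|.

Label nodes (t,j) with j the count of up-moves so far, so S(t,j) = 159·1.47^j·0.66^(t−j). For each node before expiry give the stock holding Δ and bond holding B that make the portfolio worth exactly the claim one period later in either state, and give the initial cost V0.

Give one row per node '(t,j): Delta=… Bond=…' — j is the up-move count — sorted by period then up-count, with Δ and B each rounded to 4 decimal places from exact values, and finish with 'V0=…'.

Risk-neutral probability p* = (R−d)/(u−d) = (1.1−0.66)/(1.47−0.66) = 0.5432.
At expiry t=2: V(2,0)=226.0096, V(2,1)=141.0082, V(2,2)=48.3131
Node (1,0) S=104.9400: V=(p*·141.0082+(1−p*)·226.0096)/1.1=163.4873; Δ=(141.0082−226.0096)/(154.2618−69.2604)=-1.0000; B=V−Δ·S=268.4273
Node (1,1) S=233.7300: V=(p*·48.3131+(1−p*)·141.0082)/1.1=82.4139; Δ=(48.3131−141.0082)/(343.5831−154.2618)=-0.4896; B=V−Δ·S=196.8523
Node (0,0) S=159.0000: V=(p*·82.4139+(1−p*)·163.4873)/1.1=108.5886; Δ=(82.4139−163.4873)/(233.7300−104.9400)=-0.6295; B=V−Δ·S=208.6791
Check: Δ(0,0)·S0 + B(0,0) = 108.5886 = V0.

(0,0): Delta=-0.6295 Bond=208.6791
(1,0): Delta=-1.0000 Bond=268.4273
(1,1): Delta=-0.4896 Bond=196.8523
V0=108.5886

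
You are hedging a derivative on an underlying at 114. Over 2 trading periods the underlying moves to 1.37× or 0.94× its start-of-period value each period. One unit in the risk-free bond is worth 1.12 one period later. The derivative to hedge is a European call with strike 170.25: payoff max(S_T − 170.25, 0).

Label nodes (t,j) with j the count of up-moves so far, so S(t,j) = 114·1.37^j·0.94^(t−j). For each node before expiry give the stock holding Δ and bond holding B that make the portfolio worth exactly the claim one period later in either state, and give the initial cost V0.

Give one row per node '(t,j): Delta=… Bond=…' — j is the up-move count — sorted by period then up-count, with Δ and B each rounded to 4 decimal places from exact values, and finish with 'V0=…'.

(0,0): Delta=0.3333 Bond=-31.8914
(1,0): Delta=0.0000 Bond=0.0000
(1,1): Delta=0.6510 Bond=-85.3273
V0=6.1069

Under the risk-neutral measure, an up-move has probability p* = (R−d)/(u−d) = 0.4186 and values discount at R = 1.12.
At expiry t=2: V(2,0)=0.0000, V(2,1)=0.0000, V(2,2)=43.7166
(1,0): S=107.1600. Δ = (V_up−V_dn)/(S_up−S_dn) = (0.0000−0.0000)/(146.8092−100.7304) = 0.0000. V = [p*·0.0000 + (1−p*)·0.0000]/1.12 = 0.0000. B = V − Δ·S = 0.0000.
(1,1): S=156.1800. Δ = (V_up−V_dn)/(S_up−S_dn) = (43.7166−0.0000)/(213.9666−146.8092) = 0.6510. V = [p*·43.7166 + (1−p*)·0.0000]/1.12 = 16.3393. B = V − Δ·S = -85.3273.
(0,0): S=114.0000. Δ = (V_up−V_dn)/(S_up−S_dn) = (16.3393−0.0000)/(156.1800−107.1600) = 0.3333. V = [p*·16.3393 + (1−p*)·0.0000]/1.12 = 6.1069. B = V − Δ·S = -31.8914.
Check: Δ(0,0)·S0 + B(0,0) = 6.1069 = V0.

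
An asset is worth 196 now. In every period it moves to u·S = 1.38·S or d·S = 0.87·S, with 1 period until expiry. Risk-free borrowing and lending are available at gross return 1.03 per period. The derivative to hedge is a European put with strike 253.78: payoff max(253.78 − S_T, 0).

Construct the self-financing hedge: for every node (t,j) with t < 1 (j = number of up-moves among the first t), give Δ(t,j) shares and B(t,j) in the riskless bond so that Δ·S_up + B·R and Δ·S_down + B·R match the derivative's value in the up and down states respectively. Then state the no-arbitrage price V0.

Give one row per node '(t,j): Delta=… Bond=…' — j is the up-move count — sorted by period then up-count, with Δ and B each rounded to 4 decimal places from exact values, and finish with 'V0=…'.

Risk-neutral probability p* = (R−d)/(u−d) = (1.03−0.87)/(1.38−0.87) = 0.3137.
Payoff layer (t=1): V(1,0)=83.2600, V(1,1)=0.0000
(0,0): S=196.0000. Δ = (V_up−V_dn)/(S_up−S_dn) = (0.0000−83.2600)/(270.4800−170.5200) = -0.8329. V = [p*·0.0000 + (1−p*)·83.2600]/1.03 = 55.4750. B = V − Δ·S = 218.7299.
Self-financing check: at every node Δ·S+B equals the discounted successor values.

(0,0): Delta=-0.8329 Bond=218.7299
V0=55.4750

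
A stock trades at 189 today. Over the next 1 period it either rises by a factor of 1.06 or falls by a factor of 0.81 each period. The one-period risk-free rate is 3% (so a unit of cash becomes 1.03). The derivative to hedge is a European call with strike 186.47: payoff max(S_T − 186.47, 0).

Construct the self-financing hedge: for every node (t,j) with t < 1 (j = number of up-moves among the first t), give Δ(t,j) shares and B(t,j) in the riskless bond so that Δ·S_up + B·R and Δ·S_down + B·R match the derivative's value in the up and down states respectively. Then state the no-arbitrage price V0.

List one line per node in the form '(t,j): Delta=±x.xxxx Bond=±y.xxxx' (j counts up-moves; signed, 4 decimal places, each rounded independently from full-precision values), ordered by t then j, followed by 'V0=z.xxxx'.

Since d<R<u, set p* = (R−d)/(u−d) = 0.8800; price each node as the discounted p*-expectation of its children.
Payoff layer (t=1): V(1,0)=0.0000, V(1,1)=13.8700
(0,0): S=189.0000. Δ = (V_up−V_dn)/(S_up−S_dn) = (13.8700−0.0000)/(200.3400−153.0900) = 0.2935. V = [p*·13.8700 + (1−p*)·0.0000]/1.03 = 11.8501. B = V − Δ·S = -43.6299.
The time-0 hedge costs 11.8501, which is the no-arbitrage price.

(0,0): Delta=0.2935 Bond=-43.6299
V0=11.8501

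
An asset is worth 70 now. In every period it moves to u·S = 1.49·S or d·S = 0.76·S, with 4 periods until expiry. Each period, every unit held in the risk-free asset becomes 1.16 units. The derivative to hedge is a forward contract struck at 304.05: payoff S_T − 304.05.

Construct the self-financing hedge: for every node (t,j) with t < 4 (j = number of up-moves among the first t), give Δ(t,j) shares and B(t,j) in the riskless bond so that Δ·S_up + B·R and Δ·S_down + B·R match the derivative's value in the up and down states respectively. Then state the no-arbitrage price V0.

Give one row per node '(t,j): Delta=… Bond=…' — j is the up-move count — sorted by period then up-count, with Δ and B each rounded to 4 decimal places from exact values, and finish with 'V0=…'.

(0,0): Delta=1.0000 Bond=-167.9241
(1,0): Delta=1.0000 Bond=-194.7920
(1,1): Delta=1.0000 Bond=-194.7920
(2,0): Delta=1.0000 Bond=-225.9587
(2,1): Delta=1.0000 Bond=-225.9587
(2,2): Delta=1.0000 Bond=-225.9587
(3,0): Delta=1.0000 Bond=-262.1121
(3,1): Delta=1.0000 Bond=-262.1121
(3,2): Delta=1.0000 Bond=-262.1121
(3,3): Delta=1.0000 Bond=-262.1121
V0=-97.9241

Since d<R<u, set p* = (R−d)/(u−d) = 0.5479; price each node as the discounted p*-expectation of its children.
Terminal values V(4,·): V(4,0)=-280.6965, V(4,1)=-258.2648, V(4,2)=-214.2869, V(4,3)=-128.0671, V(4,4)=40.9691
(3,0): S=30.7283. Δ = (V_up−V_dn)/(S_up−S_dn) = (-258.2648−-280.6965)/(45.7852−23.3535) = 1.0000. V = [p*·-258.2648 + (1−p*)·-280.6965]/1.16 = -231.3837. B = V − Δ·S = -262.1121.
(3,1): S=60.2437. Δ = (V_up−V_dn)/(S_up−S_dn) = (-214.2869−-258.2648)/(89.7631−45.7852) = 1.0000. V = [p*·-214.2869 + (1−p*)·-258.2648]/1.16 = -201.8684. B = V − Δ·S = -262.1121.
(3,2): S=118.1093. Δ = (V_up−V_dn)/(S_up−S_dn) = (-128.0671−-214.2869)/(175.9829−89.7631) = 1.0000. V = [p*·-128.0671 + (1−p*)·-214.2869]/1.16 = -144.0027. B = V − Δ·S = -262.1121.
(3,3): S=231.5564. Δ = (V_up−V_dn)/(S_up−S_dn) = (40.9691−-128.0671)/(345.0191−175.9829) = 1.0000. V = [p*·40.9691 + (1−p*)·-128.0671]/1.16 = -30.5556. B = V − Δ·S = -262.1121.
(2,0): S=40.4320. Δ = (V_up−V_dn)/(S_up−S_dn) = (-201.8684−-231.3837)/(60.2437−30.7283) = 1.0000. V = [p*·-201.8684 + (1−p*)·-231.3837]/1.16 = -185.5267. B = V − Δ·S = -225.9587.
(2,1): S=79.2680. Δ = (V_up−V_dn)/(S_up−S_dn) = (-144.0027−-201.8684)/(118.1093−60.2437) = 1.0000. V = [p*·-144.0027 + (1−p*)·-201.8684]/1.16 = -146.6907. B = V − Δ·S = -225.9587.
(2,2): S=155.4070. Δ = (V_up−V_dn)/(S_up−S_dn) = (-30.5556−-144.0027)/(231.5564−118.1093) = 1.0000. V = [p*·-30.5556 + (1−p*)·-144.0027]/1.16 = -70.5517. B = V − Δ·S = -225.9587.
(1,0): S=53.2000. Δ = (V_up−V_dn)/(S_up−S_dn) = (-146.6907−-185.5267)/(79.2680−40.4320) = 1.0000. V = [p*·-146.6907 + (1−p*)·-185.5267]/1.16 = -141.5920. B = V − Δ·S = -194.7920.
(1,1): S=104.3000. Δ = (V_up−V_dn)/(S_up−S_dn) = (-70.5517−-146.6907)/(155.4070−79.2680) = 1.0000. V = [p*·-70.5517 + (1−p*)·-146.6907]/1.16 = -90.4920. B = V − Δ·S = -194.7920.
(0,0): S=70.0000. Δ = (V_up−V_dn)/(S_up−S_dn) = (-90.4920−-141.5920)/(104.3000−53.2000) = 1.0000. V = [p*·-90.4920 + (1−p*)·-141.5920]/1.16 = -97.9241. B = V − Δ·S = -167.9241.
The time-0 hedge costs -97.9241, which is the no-arbitrage price.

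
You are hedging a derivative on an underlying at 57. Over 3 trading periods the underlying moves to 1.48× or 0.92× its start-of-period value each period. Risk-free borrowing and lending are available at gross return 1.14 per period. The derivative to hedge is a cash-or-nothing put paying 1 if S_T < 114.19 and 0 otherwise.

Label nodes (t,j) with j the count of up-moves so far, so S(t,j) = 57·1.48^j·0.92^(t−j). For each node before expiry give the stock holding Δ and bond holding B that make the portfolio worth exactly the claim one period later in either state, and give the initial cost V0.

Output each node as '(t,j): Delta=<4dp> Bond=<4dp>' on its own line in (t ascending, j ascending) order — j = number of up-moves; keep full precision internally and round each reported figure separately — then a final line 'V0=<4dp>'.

(0,0): Delta=-0.0115 Bond=1.0998
(1,0): Delta=-0.0117 Bond=1.2661
(1,1): Delta=-0.0113 Bond=1.2347
(2,0): Delta=0.0000 Bond=0.8772
(2,1): Delta=-0.0230 Bond=2.3183
(2,2): Delta=0.0000 Bond=0.0000
V0=0.4443

The replicating-portfolio and risk-neutral prices coincide; use p* = (1.14−0.92)/(1.48−0.92) = 0.3929 for the latter.
Terminal values V(3,·): V(3,0)=1.0000, V(3,1)=1.0000, V(3,2)=0.0000, V(3,3)=0.0000
(2,0): S=48.2448. Δ = (V_up−V_dn)/(S_up−S_dn) = (1.0000−1.0000)/(71.4023−44.3852) = 0.0000. V = [p*·1.0000 + (1−p*)·1.0000]/1.14 = 0.8772. B = V − Δ·S = 0.8772.
(2,1): S=77.6112. Δ = (V_up−V_dn)/(S_up−S_dn) = (0.0000−1.0000)/(114.8646−71.4023) = -0.0230. V = [p*·0.0000 + (1−p*)·1.0000]/1.14 = 0.5326. B = V − Δ·S = 2.3183.
(2,2): S=124.8528. Δ = (V_up−V_dn)/(S_up−S_dn) = (0.0000−0.0000)/(184.7821−114.8646) = 0.0000. V = [p*·0.0000 + (1−p*)·0.0000]/1.14 = 0.0000. B = V − Δ·S = 0.0000.
(1,0): S=52.4400. Δ = (V_up−V_dn)/(S_up−S_dn) = (0.5326−0.8772)/(77.6112−48.2448) = -0.0117. V = [p*·0.5326 + (1−p*)·0.8772]/1.14 = 0.6507. B = V − Δ·S = 1.2661.
(1,1): S=84.3600. Δ = (V_up−V_dn)/(S_up−S_dn) = (0.0000−0.5326)/(124.8528−77.6112) = -0.0113. V = [p*·0.0000 + (1−p*)·0.5326]/1.14 = 0.2836. B = V − Δ·S = 1.2347.
(0,0): S=57.0000. Δ = (V_up−V_dn)/(S_up−S_dn) = (0.2836−0.6507)/(84.3600−52.4400) = -0.0115. V = [p*·0.2836 + (1−p*)·0.6507]/1.14 = 0.4443. B = V − Δ·S = 1.0998.
Self-financing check: at every node Δ·S+B equals the discounted successor values.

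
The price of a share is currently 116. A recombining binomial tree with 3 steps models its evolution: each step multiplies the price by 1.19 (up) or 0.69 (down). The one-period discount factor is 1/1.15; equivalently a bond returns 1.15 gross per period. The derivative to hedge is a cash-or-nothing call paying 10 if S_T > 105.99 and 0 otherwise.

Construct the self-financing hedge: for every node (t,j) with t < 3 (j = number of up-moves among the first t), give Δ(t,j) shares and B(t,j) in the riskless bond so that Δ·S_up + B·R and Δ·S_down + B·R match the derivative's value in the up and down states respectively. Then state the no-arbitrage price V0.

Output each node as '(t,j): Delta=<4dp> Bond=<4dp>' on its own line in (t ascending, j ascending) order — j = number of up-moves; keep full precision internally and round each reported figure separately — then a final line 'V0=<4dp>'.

The replicating-portfolio and risk-neutral prices coincide; use p* = (1.15−0.69)/(1.19−0.69) = 0.9200 for the latter.
Terminal payoffs: V(3,0)=0.0000, V(3,1)=0.0000, V(3,2)=10.0000, V(3,3)=10.0000
(2,0): S=55.2276. Δ = (V_up−V_dn)/(S_up−S_dn) = (0.0000−0.0000)/(65.7208−38.1070) = 0.0000. V = [p*·0.0000 + (1−p*)·0.0000]/1.15 = 0.0000. B = V − Δ·S = 0.0000.
(2,1): S=95.2476. Δ = (V_up−V_dn)/(S_up−S_dn) = (10.0000−0.0000)/(113.3446−65.7208) = 0.2100. V = [p*·10.0000 + (1−p*)·0.0000]/1.15 = 8.0000. B = V − Δ·S = -12.0000.
(2,2): S=164.2676. Δ = (V_up−V_dn)/(S_up−S_dn) = (10.0000−10.0000)/(195.4784−113.3446) = 0.0000. V = [p*·10.0000 + (1−p*)·10.0000]/1.15 = 8.6957. B = V − Δ·S = 8.6957.
(1,0): S=80.0400. Δ = (V_up−V_dn)/(S_up−S_dn) = (8.0000−0.0000)/(95.2476−55.2276) = 0.1999. V = [p*·8.0000 + (1−p*)·0.0000]/1.15 = 6.4000. B = V − Δ·S = -9.6000.
(1,1): S=138.0400. Δ = (V_up−V_dn)/(S_up−S_dn) = (8.6957−8.0000)/(164.2676−95.2476) = 0.0101. V = [p*·8.6957 + (1−p*)·8.0000]/1.15 = 7.5130. B = V − Δ·S = 6.1217.
(0,0): S=116.0000. Δ = (V_up−V_dn)/(S_up−S_dn) = (7.5130−6.4000)/(138.0400−80.0400) = 0.0192. V = [p*·7.5130 + (1−p*)·6.4000]/1.15 = 6.4557. B = V − Δ·S = 4.2296.
Each (Δ,B) replicates both successor values, so the strategy is self-financing and V0 is arbitrage-free.

(0,0): Delta=0.0192 Bond=4.2296
(1,0): Delta=0.1999 Bond=-9.6000
(1,1): Delta=0.0101 Bond=6.1217
(2,0): Delta=0.0000 Bond=0.0000
(2,1): Delta=0.2100 Bond=-12.0000
(2,2): Delta=0.0000 Bond=8.6957
V0=6.4557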